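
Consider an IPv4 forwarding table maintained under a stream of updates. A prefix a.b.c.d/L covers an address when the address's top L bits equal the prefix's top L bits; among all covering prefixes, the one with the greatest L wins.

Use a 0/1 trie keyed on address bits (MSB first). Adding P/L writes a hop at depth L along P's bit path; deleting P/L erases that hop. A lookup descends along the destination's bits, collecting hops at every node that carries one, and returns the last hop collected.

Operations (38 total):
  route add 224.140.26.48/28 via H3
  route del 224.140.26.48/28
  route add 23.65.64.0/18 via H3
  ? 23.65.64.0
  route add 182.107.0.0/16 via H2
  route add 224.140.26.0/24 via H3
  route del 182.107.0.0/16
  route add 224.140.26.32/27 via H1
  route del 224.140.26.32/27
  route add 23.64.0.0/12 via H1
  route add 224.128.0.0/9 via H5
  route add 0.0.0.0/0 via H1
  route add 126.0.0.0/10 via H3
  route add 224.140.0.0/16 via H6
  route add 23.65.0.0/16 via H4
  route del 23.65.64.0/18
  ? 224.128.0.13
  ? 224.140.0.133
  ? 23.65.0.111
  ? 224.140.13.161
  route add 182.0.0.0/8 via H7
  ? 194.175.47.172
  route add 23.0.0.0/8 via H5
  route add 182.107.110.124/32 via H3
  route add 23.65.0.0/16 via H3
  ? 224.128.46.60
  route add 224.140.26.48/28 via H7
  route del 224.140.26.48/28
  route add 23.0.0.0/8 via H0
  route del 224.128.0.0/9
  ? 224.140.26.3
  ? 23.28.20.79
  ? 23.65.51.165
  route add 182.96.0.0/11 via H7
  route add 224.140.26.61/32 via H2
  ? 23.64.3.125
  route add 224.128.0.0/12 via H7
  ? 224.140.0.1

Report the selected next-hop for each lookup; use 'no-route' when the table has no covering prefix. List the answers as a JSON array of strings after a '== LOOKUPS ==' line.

Apply in order:
  + 224.140.26.48/28 (H3) depth=28
  del 224.140.26.48/28 (clear depth 28)
  + 23.65.64.0/18 (H3) depth=18
  ? 23.65.64.0  path d0:-→d1:-→d2:-→d3:-→d4:-→d5:-→d6:-→d7:-→d8:-→d9:-→d10:-→d11:-→d12:-→d13:-→d14:-→d15:-→d16:-→d17:-→d18:H3  best=H3
  + 182.107.0.0/16 (H2) depth=16
  + 224.140.26.0/24 (H3) depth=24
  del 182.107.0.0/16 (clear depth 16)
  + 224.140.26.32/27 (H1) depth=27
  del 224.140.26.32/27 (clear depth 27)
  + 23.64.0.0/12 (H1) depth=12
  + 224.128.0.0/9 (H5) depth=9
  + 0.0.0.0/0 (H1) depth=0
  + 126.0.0.0/10 (H3) depth=10
  + 224.140.0.0/16 (H6) depth=16
  + 23.65.0.0/16 (H4) depth=16
  del 23.65.64.0/18 (clear depth 18)
  ? 224.128.0.13  path d0:H1→d1:-→d2:-→d3:-→d4:-→d5:-→d6:-→d7:-→d8:-→d9:H5→d10:-→d11:-→d12:-  best=H5
  ? 224.140.0.133  path d0:H1→d1:-→d2:-→d3:-→d4:-→d5:-→d6:-→d7:-→d8:-→d9:H5→d10:-→d11:-→d12:-→d13:-→d14:-→d15:-→d16:H6→d17:-→d18:-→d19:-  best=H6
  ? 23.65.0.111  path d0:H1→d1:-→d2:-→d3:-→d4:-→d5:-→d6:-→d7:-→d8:-→d9:-→d10:-→d11:-→d12:H1→d13:-→d14:-→d15:-→d16:H4→d17:-  best=H4
  ? 224.140.13.161  path d0:H1→d1:-→d2:-→d3:-→d4:-→d5:-→d6:-→d7:-→d8:-→d9:H5→d10:-→d11:-→d12:-→d13:-→d14:-→d15:-→d16:H6→d17:-→d18:-→d19:-  best=H6
  + 182.0.0.0/8 (H7) depth=8
  ? 194.175.47.172  path d0:H1→d1:-→d2:-  best=H1
  + 23.0.0.0/8 (H5) depth=8
  + 182.107.110.124/32 (H3) depth=32
  + 23.65.0.0/16 (H3) depth=16
  ? 224.128.46.60  path d0:H1→d1:-→d2:-→d3:-→d4:-→d5:-→d6:-→d7:-→d8:-→d9:H5→d10:-→d11:-→d12:-  best=H5
  + 224.140.26.48/28 (H7) depth=28
  del 224.140.26.48/28 (clear depth 28)
  + 23.0.0.0/8 (H0) depth=8
  del 224.128.0.0/9 (clear depth 9)
  ? 224.140.26.3  path d0:H1→d1:-→d2:-→d3:-→d4:-→d5:-→d6:-→d7:-→d8:-→d9:-→d10:-→d11:-→d12:-→d13:-→d14:-→d15:-→d16:H6→d17:-→d18:-→d19:-→d20:-→d21:-→d22:-→d23:-→d24:H3→d25:-→d26:-  best=H3
  ? 23.28.20.79  path d0:H1→d1:-→d2:-→d3:-→d4:-→d5:-→d6:-→d7:-→d8:H0→d9:-  best=H0
  ? 23.65.51.165  path d0:H1→d1:-→d2:-→d3:-→d4:-→d5:-→d6:-→d7:-→d8:H0→d9:-→d10:-→d11:-→d12:H1→d13:-→d14:-→d15:-→d16:H3→d17:-  best=H3
  + 182.96.0.0/11 (H7) depth=11
  + 224.140.26.61/32 (H2) depth=32
  ? 23.64.3.125  path d0:H1→d1:-→d2:-→d3:-→d4:-→d5:-→d6:-→d7:-→d8:H0→d9:-→d10:-→d11:-→d12:H1→d13:-→d14:-→d15:-  best=H1
  + 224.128.0.0/12 (H7) depth=12
  ? 224.140.0.1  path d0:H1→d1:-→d2:-→d3:-→d4:-→d5:-→d6:-→d7:-→d8:-→d9:-→d10:-→d11:-→d12:H7→d13:-→d14:-→d15:-→d16:H6→d17:-→d18:-→d19:-  best=H6

== LOOKUPS ==
["H3","H5","H6","H4","H6","H1","H5","H3","H0","H3","H1","H6"]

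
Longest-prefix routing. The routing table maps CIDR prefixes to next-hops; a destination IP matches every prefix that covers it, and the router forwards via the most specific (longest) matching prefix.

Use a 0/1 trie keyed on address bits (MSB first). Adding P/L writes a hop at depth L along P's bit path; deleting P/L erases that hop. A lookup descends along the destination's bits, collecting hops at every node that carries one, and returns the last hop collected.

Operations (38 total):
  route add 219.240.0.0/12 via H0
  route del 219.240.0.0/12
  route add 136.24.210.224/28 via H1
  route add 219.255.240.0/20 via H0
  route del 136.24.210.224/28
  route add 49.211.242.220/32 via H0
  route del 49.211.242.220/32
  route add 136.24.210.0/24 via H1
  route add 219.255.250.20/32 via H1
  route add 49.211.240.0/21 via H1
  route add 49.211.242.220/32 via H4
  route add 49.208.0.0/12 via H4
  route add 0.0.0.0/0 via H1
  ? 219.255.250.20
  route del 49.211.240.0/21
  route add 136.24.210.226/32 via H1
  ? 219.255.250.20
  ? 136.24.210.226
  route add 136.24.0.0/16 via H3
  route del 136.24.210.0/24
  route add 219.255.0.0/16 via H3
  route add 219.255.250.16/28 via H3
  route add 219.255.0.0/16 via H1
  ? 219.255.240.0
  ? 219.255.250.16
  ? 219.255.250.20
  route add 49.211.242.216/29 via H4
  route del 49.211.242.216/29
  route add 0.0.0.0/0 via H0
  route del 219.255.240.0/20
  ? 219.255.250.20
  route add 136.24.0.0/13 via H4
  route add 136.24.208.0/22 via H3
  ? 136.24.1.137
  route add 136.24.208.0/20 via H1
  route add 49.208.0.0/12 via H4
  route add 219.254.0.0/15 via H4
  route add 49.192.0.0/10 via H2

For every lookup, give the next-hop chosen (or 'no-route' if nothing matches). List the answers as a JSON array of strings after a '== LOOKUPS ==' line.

Apply in order:
  + 219.240.0.0/12 (H0) depth=12
  - 219.240.0.0/12 clear@12
  + 136.24.210.224/28 (H1) depth=28
  + 219.255.240.0/20 (H0) depth=20
  - 136.24.210.224/28 clear@28
  + 49.211.242.220/32 (H0) depth=32
  - 49.211.242.220/32 clear@32
  + 136.24.210.0/24 (H1) depth=24
  + 219.255.250.20/32 (H1) depth=32
  + 49.211.240.0/21 (H1) depth=21
  + 49.211.242.220/32 (H4) depth=32
  + 49.208.0.0/12 (H4) depth=12
  + 0.0.0.0/0 (H1) depth=0
  Q 219.255.250.20: descend 11011011111111111111101000010100 ; hops seen [H1,H0,H1] ; pick H1
  - 49.211.240.0/21 clear@21
  + 136.24.210.226/32 (H1) depth=32
  Q 219.255.250.20: descend 11011011111111111111101000010100 ; hops seen [H1,H0,H1] ; pick H1
  Q 136.24.210.226: descend 10001000000110001101001011100010 ; hops seen [H1,H1,H1] ; pick H1
  + 136.24.0.0/16 (H3) depth=16
  - 136.24.210.0/24 clear@24
  + 219.255.0.0/16 (H3) depth=16
  + 219.255.250.16/28 (H3) depth=28
  + 219.255.0.0/16 (H1) depth=16
  Q 219.255.240.0: descend 11011011111111111111 ; hops seen [H1,H1,H0] ; pick H0
  Q 219.255.250.16: descend 11011011111111111111101000010 ; hops seen [H1,H1,H0,H3] ; pick H3
  Q 219.255.250.20: descend 11011011111111111111101000010100 ; hops seen [H1,H1,H0,H3,H1] ; pick H1
  + 49.211.242.216/29 (H4) depth=29
  - 49.211.242.216/29 clear@29
  + 0.0.0.0/0 (H0) depth=0
  - 219.255.240.0/20 clear@20
  Q 219.255.250.20: descend 11011011111111111111101000010100 ; hops seen [H0,H1,H3,H1] ; pick H1
  + 136.24.0.0/13 (H4) depth=13
  + 136.24.208.0/22 (H3) depth=22
  Q 136.24.1.137: descend 1000100000011000 ; hops seen [H0,H4,H3] ; pick H3
  + 136.24.208.0/20 (H1) depth=20
  + 49.208.0.0/12 (H4) depth=12
  + 219.254.0.0/15 (H4) depth=15
  + 49.192.0.0/10 (H2) depth=10

== LOOKUPS ==
["H1","H1","H1","H0","H3","H1","H1","H3"]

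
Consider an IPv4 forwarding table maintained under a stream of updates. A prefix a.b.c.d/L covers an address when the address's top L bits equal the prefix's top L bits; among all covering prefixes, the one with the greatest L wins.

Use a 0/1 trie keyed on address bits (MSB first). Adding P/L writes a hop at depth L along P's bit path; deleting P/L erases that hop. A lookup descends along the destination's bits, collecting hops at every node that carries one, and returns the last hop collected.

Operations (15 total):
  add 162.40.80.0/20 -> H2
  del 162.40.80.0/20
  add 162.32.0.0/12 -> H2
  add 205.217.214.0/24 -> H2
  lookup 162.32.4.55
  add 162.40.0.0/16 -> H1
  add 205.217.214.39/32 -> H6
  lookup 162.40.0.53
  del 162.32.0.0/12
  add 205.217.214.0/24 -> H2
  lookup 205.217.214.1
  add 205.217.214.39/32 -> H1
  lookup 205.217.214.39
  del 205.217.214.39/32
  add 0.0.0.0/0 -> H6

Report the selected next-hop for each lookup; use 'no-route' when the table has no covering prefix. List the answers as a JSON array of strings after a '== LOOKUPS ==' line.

Trace:
  add 162.40.80.0/20 -> H2 at depth 20
  - 162.40.80.0/20 clear@20
  add 162.32.0.0/12 -> H2 at depth 12
  add 205.217.214.0/24 -> H2 at depth 24
  ? 162.32.4.55  path d0:-→d1:-→d2:-→d3:-→d4:-→d5:-→d6:-→d7:-→d8:-→d9:-→d10:-→d11:-→d12:H2  best=H2
  add 162.40.0.0/16 -> H1 at depth 16
  add 205.217.214.39/32 -> H6 at depth 32
  ? 162.40.0.53  path d0:-→d1:-→d2:-→d3:-→d4:-→d5:-→d6:-→d7:-→d8:-→d9:-→d10:-→d11:-→d12:H2→d13:-→d14:-→d15:-→d16:H1→d17:-  best=H1
  - 162.32.0.0/12 clear@12
  add 205.217.214.0/24 -> H2 at depth 24
  ? 205.217.214.1  path d0:-→d1:-→d2:-→d3:-→d4:-→d5:-→d6:-→d7:-→d8:-→d9:-→d10:-→d11:-→d12:-→d13:-→d14:-→d15:-→d16:-→d17:-→d18:-→d19:-→d20:-→d21:-→d22:-→d23:-→d24:H2→d25:-→d26:-  best=H2
  add 205.217.214.39/32 -> H1 at depth 32
  ? 205.217.214.39  path d0:-→d1:-→d2:-→d3:-→d4:-→d5:-→d6:-→d7:-→d8:-→d9:-→d10:-→d11:-→d12:-→d13:-→d14:-→d15:-→d16:-→d17:-→d18:-→d19:-→d20:-→d21:-→d22:-→d23:-→d24:H2→d25:-→d26:-→d27:-→d28:-→d29:-→d30:-→d31:-→d32:H1  best=H1
  - 205.217.214.39/32 clear@32
  add 0.0.0.0/0 -> H6 at depth 0

== LOOKUPS ==
["H2","H1","H2","H1"]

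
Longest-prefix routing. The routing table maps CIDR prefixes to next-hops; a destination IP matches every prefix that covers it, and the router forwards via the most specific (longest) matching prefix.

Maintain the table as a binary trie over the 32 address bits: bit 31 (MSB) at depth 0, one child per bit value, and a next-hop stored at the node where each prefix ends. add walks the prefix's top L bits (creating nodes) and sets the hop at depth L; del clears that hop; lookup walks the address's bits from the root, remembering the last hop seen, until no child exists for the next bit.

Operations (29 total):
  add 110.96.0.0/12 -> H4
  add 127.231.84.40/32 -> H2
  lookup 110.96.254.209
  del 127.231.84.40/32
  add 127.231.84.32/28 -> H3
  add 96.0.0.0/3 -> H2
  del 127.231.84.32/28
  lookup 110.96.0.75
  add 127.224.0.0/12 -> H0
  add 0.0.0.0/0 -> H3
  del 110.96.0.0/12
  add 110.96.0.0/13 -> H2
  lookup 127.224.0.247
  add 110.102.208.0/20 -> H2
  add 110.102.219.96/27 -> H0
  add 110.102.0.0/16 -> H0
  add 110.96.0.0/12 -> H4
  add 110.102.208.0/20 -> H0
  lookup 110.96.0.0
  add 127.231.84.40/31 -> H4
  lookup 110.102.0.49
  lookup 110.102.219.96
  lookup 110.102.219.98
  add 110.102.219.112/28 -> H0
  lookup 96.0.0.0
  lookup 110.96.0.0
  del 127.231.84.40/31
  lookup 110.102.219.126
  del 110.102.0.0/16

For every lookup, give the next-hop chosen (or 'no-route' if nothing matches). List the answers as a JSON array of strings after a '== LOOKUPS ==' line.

Trace:
  add 110.96.0.0/12 -> H4 at depth 12
  add 127.231.84.40/32 -> H2 at depth 32
  lookup 110.96.254.209: bits 011011100110 walk d0:-→d1:-→d2:-→d3:-→d4:-→d5:-→d6:-→d7:-→d8:-→d9:-→d10:-→d11:-→d12:H4 -> H4
  del 127.231.84.40/32 (clear depth 32)
  add 127.231.84.32/28 -> H3 at depth 28
  add 96.0.0.0/3 -> H2 at depth 3
  del 127.231.84.32/28 (clear depth 28)
  lookup 110.96.0.75: bits 011011100110 walk d0:-→d1:-→d2:-→d3:H2→d4:-→d5:-→d6:-→d7:-→d8:-→d9:-→d10:-→d11:-→d12:H4 -> H4
  add 127.224.0.0/12 -> H0 at depth 12
  add 0.0.0.0/0 -> H3 at depth 0
  del 110.96.0.0/12 (clear depth 12)
  add 110.96.0.0/13 -> H2 at depth 13
  lookup 127.224.0.247: bits 0111111111100 walk d0:H3→d1:-→d2:-→d3:H2→d4:-→d5:-→d6:-→d7:-→d8:-→d9:-→d10:-→d11:-→d12:H0→d13:- -> H0
  add 110.102.208.0/20 -> H2 at depth 20
  add 110.102.219.96/27 -> H0 at depth 27
  add 110.102.0.0/16 -> H0 at depth 16
  add 110.96.0.0/12 -> H4 at depth 12
  add 110.102.208.0/20 -> H0 at depth 20
  lookup 110.96.0.0: bits 0110111001100 walk d0:H3→d1:-→d2:-→d3:H2→d4:-→d5:-→d6:-→d7:-→d8:-→d9:-→d10:-→d11:-→d12:H4→d13:H2 -> H2
  add 127.231.84.40/31 -> H4 at depth 31
  lookup 110.102.0.49: bits 0110111001100110 walk d0:H3→d1:-→d2:-→d3:H2→d4:-→d5:-→d6:-→d7:-→d8:-→d9:-→d10:-→d11:-→d12:H4→d13:H2→d14:-→d15:-→d16:H0 -> H0
  lookup 110.102.219.96: bits 011011100110011011011011011 walk d0:H3→d1:-→d2:-→d3:H2→d4:-→d5:-→d6:-→d7:-→d8:-→d9:-→d10:-→d11:-→d12:H4→d13:H2→d14:-→d15:-→d16:H0→d17:-→d18:-→d19:-→d20:H0→d21:-→d22:-→d23:-→d24:-→d25:-→d26:-→d27:H0 -> H0
  lookup 110.102.219.98: bits 011011100110011011011011011 walk d0:H3→d1:-→d2:-→d3:H2→d4:-→d5:-→d6:-→d7:-→d8:-→d9:-→d10:-→d11:-→d12:H4→d13:H2→d14:-→d15:-→d16:H0→d17:-→d18:-→d19:-→d20:H0→d21:-→d22:-→d23:-→d24:-→d25:-→d26:-→d27:H0 -> H0
  add 110.102.219.112/28 -> H0 at depth 28
  lookup 96.0.0.0: bits 0110 walk d0:H3→d1:-→d2:-→d3:H2→d4:- -> H2
  lookup 110.96.0.0: bits 0110111001100 walk d0:H3→d1:-→d2:-→d3:H2→d4:-→d5:-→d6:-→d7:-→d8:-→d9:-→d10:-→d11:-→d12:H4→d13:H2 -> H2
  del 127.231.84.40/31 (clear depth 31)
  lookup 110.102.219.126: bits 0110111001100110110110110111 walk d0:H3→d1:-→d2:-→d3:H2→d4:-→d5:-→d6:-→d7:-→d8:-→d9:-→d10:-→d11:-→d12:H4→d13:H2→d14:-→d15:-→d16:H0→d17:-→d18:-→d19:-→d20:H0→d21:-→d22:-→d23:-→d24:-→d25:-→d26:-→d27:H0→d28:H0 -> H0
  del 110.102.0.0/16 (clear depth 16)

== LOOKUPS ==
["H4","H4","H0","H2","H0","H0","H0","H2","H2","H0"]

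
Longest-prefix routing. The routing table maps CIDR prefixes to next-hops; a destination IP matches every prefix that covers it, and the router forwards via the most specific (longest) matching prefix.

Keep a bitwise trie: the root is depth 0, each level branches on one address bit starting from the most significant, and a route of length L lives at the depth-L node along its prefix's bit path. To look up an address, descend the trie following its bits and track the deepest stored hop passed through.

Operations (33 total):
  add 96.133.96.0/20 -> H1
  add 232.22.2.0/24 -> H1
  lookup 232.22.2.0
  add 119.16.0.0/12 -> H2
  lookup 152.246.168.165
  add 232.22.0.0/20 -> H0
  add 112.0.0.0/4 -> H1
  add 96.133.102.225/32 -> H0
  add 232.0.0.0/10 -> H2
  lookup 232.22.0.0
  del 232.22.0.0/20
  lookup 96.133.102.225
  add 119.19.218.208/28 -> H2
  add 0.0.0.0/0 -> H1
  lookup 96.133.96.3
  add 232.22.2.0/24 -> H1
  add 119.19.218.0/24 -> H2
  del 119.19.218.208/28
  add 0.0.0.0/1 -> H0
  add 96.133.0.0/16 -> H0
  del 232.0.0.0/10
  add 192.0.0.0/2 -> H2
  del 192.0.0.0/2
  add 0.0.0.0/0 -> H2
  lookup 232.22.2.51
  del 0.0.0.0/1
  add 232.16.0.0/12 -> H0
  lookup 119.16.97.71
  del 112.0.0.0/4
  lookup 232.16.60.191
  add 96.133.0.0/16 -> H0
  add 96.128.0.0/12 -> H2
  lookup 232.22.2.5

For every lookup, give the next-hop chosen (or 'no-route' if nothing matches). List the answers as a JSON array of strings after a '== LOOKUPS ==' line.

Apply in order:
  add 96.133.96.0/20 -> H1 at depth 20
  add 232.22.2.0/24 -> H1 at depth 24
  Q 232.22.2.0: descend 111010000001011000000010 ; hops seen [H1] ; pick H1
  add 119.16.0.0/12 -> H2 at depth 12
  Q 152.246.168.165: descend 1 ; hops seen [∅] ; pick no-route
  add 232.22.0.0/20 -> H0 at depth 20
  add 112.0.0.0/4 -> H1 at depth 4
  add 96.133.102.225/32 -> H0 at depth 32
  add 232.0.0.0/10 -> H2 at depth 10
  Q 232.22.0.0: descend 1110100000010110000000 ; hops seen [H2,H0] ; pick H0
  - 232.22.0.0/20 clear@20
  Q 96.133.102.225: descend 01100000100001010110011011100001 ; hops seen [H1,H0] ; pick H0
  add 119.19.218.208/28 -> H2 at depth 28
  add 0.0.0.0/0 -> H1 at depth 0
  Q 96.133.96.3: descend 011000001000010101100 ; hops seen [H1,H1] ; pick H1
  add 232.22.2.0/24 -> H1 at depth 24
  add 119.19.218.0/24 -> H2 at depth 24
  - 119.19.218.208/28 clear@28
  add 0.0.0.0/1 -> H0 at depth 1
  add 96.133.0.0/16 -> H0 at depth 16
  - 232.0.0.0/10 clear@10
  add 192.0.0.0/2 -> H2 at depth 2
  - 192.0.0.0/2 clear@2
  add 0.0.0.0/0 -> H2 at depth 0
  Q 232.22.2.51: descend 111010000001011000000010 ; hops seen [H2,H1] ; pick H1
  - 0.0.0.0/1 clear@1
  add 232.16.0.0/12 -> H0 at depth 12
  Q 119.16.97.71: descend 01110111000100 ; hops seen [H2,H1,H2] ; pick H2
  - 112.0.0.0/4 clear@4
  Q 232.16.60.191: descend 1110100000010 ; hops seen [H2,H0] ; pick H0
  add 96.133.0.0/16 -> H0 at depth 16
  add 96.128.0.0/12 -> H2 at depth 12
  Q 232.22.2.5: descend 111010000001011000000010 ; hops seen [H2,H0,H1] ; pick H1

== LOOKUPS ==
["H1","no-route","H0","H0","H1","H1","H2","H0","H1"]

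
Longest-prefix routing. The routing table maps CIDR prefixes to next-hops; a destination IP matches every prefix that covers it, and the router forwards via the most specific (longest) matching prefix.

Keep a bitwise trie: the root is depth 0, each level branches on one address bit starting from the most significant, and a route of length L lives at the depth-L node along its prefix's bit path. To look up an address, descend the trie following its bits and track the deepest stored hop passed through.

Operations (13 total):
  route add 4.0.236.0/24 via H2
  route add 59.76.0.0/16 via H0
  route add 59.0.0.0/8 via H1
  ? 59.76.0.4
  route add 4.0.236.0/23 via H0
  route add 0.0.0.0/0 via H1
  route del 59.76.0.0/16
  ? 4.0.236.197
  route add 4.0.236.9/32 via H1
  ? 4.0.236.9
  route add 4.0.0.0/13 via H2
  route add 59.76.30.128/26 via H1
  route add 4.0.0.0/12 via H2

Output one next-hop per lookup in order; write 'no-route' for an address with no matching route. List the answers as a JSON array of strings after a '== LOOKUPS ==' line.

Apply in order:
  + 4.0.236.0/24 (H2) depth=24
  + 59.76.0.0/16 (H0) depth=16
  + 59.0.0.0/8 (H1) depth=8
  Q 59.76.0.4: descend 0011101101001100 ; hops seen [H1,H0] ; pick H0
  + 4.0.236.0/23 (H0) depth=23
  + 0.0.0.0/0 (H1) depth=0
  - 59.76.0.0/16 clear@16
  Q 4.0.236.197: descend 000001000000000011101100 ; hops seen [H1,H0,H2] ; pick H2
  + 4.0.236.9/32 (H1) depth=32
  Q 4.0.236.9: descend 00000100000000001110110000001001 ; hops seen [H1,H0,H2,H1] ; pick H1
  + 4.0.0.0/13 (H2) depth=13
  + 59.76.30.128/26 (H1) depth=26
  + 4.0.0.0/12 (H2) depth=12

== LOOKUPS ==
["H0","H2","H1"]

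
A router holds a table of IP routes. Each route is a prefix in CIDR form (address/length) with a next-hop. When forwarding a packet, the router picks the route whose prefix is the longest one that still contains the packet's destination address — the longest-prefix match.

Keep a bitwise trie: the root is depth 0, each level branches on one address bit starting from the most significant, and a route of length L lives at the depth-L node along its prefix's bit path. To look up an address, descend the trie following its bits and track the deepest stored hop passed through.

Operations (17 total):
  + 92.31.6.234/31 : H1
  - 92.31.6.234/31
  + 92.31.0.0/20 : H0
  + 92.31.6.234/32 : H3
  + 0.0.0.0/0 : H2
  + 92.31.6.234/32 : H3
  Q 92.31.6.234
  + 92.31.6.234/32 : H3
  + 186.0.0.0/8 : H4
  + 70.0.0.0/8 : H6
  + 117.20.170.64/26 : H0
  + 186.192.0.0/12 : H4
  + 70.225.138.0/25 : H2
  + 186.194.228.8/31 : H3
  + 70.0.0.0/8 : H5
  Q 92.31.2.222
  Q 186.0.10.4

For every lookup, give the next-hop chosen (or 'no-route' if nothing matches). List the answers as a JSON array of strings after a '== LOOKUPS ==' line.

Apply in order:
  add 92.31.6.234/31 -> H1 at depth 31
  - 92.31.6.234/31 clear@31
  add 92.31.0.0/20 -> H0 at depth 20
  add 92.31.6.234/32 -> H3 at depth 32
  add 0.0.0.0/0 -> H2 at depth 0
  add 92.31.6.234/32 -> H3 at depth 32
  lookup 92.31.6.234: bits 01011100000111110000011011101010 walk d0:H2→d1:-→d2:-→d3:-→d4:-→d5:-→d6:-→d7:-→d8:-→d9:-→d10:-→d11:-→d12:-→d13:-→d14:-→d15:-→d16:-→d17:-→d18:-→d19:-→d20:H0→d21:-→d22:-→d23:-→d24:-→d25:-→d26:-→d27:-→d28:-→d29:-→d30:-→d31:-→d32:H3 -> H3
  add 92.31.6.234/32 -> H3 at depth 32
  add 186.0.0.0/8 -> H4 at depth 8
  add 70.0.0.0/8 -> H6 at depth 8
  add 117.20.170.64/26 -> H0 at depth 26
  add 186.192.0.0/12 -> H4 at depth 12
  add 70.225.138.0/25 -> H2 at depth 25
  add 186.194.228.8/31 -> H3 at depth 31
  add 70.0.0.0/8 -> H5 at depth 8
  lookup 92.31.2.222: bits 010111000001111100000 walk d0:H2→d1:-→d2:-→d3:-→d4:-→d5:-→d6:-→d7:-→d8:-→d9:-→d10:-→d11:-→d12:-→d13:-→d14:-→d15:-→d16:-→d17:-→d18:-→d19:-→d20:H0→d21:- -> H0
  lookup 186.0.10.4: bits 10111010 walk d0:H2→d1:-→d2:-→d3:-→d4:-→d5:-→d6:-→d7:-→d8:H4 -> H4

== LOOKUPS ==
["H3","H0","H4"]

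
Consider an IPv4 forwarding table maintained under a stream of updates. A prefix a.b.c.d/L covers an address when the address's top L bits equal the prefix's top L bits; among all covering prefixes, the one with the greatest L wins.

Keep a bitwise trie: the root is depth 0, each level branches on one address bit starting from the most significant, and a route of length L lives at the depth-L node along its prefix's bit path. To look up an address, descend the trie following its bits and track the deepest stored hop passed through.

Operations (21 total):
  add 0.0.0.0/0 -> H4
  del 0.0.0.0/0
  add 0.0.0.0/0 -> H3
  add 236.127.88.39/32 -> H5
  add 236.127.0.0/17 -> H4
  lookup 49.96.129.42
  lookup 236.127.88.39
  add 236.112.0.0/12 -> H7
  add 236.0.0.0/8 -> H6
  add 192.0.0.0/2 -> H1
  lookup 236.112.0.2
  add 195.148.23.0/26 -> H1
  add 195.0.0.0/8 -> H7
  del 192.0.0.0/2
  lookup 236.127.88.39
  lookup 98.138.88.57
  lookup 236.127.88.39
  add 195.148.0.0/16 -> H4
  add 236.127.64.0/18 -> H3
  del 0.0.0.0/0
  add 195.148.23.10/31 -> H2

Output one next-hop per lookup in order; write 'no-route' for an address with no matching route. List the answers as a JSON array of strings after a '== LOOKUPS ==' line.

Trace:
  + 0.0.0.0/0 (H4) depth=0
  - 0.0.0.0/0 clear@0
  + 0.0.0.0/0 (H3) depth=0
  + 236.127.88.39/32 (H5) depth=32
  + 236.127.0.0/17 (H4) depth=17
  lookup 49.96.129.42: bits ε walk d0:H3 -> H3
  lookup 236.127.88.39: bits 11101100011111110101100000100111 walk d0:H3→d1:-→d2:-→d3:-→d4:-→d5:-→d6:-→d7:-→d8:-→d9:-→d10:-→d11:-→d12:-→d13:-→d14:-→d15:-→d16:-→d17:H4→d18:-→d19:-→d20:-→d21:-→d22:-→d23:-→d24:-→d25:-→d26:-→d27:-→d28:-→d29:-→d30:-→d31:-→d32:H5 -> H5
  + 236.112.0.0/12 (H7) depth=12
  + 236.0.0.0/8 (H6) depth=8
  + 192.0.0.0/2 (H1) depth=2
  lookup 236.112.0.2: bits 111011000111 walk d0:H3→d1:-→d2:H1→d3:-→d4:-→d5:-→d6:-→d7:-→d8:H6→d9:-→d10:-→d11:-→d12:H7 -> H7
  + 195.148.23.0/26 (H1) depth=26
  + 195.0.0.0/8 (H7) depth=8
  - 192.0.0.0/2 clear@2
  lookup 236.127.88.39: bits 11101100011111110101100000100111 walk d0:H3→d1:-→d2:-→d3:-→d4:-→d5:-→d6:-→d7:-→d8:H6→d9:-→d10:-→d11:-→d12:H7→d13:-→d14:-→d15:-→d16:-→d17:H4→d18:-→d19:-→d20:-→d21:-→d22:-→d23:-→d24:-→d25:-→d26:-→d27:-→d28:-→d29:-→d30:-→d31:-→d32:H5 -> H5
  lookup 98.138.88.57: bits ε walk d0:H3 -> H3
  lookup 236.127.88.39: bits 11101100011111110101100000100111 walk d0:H3→d1:-→d2:-→d3:-→d4:-→d5:-→d6:-→d7:-→d8:H6→d9:-→d10:-→d11:-→d12:H7→d13:-→d14:-→d15:-→d16:-→d17:H4→d18:-→d19:-→d20:-→d21:-→d22:-→d23:-→d24:-→d25:-→d26:-→d27:-→d28:-→d29:-→d30:-→d31:-→d32:H5 -> H5
  + 195.148.0.0/16 (H4) depth=16
  + 236.127.64.0/18 (H3) depth=18
  - 0.0.0.0/0 clear@0
  + 195.148.23.10/31 (H2) depth=31

== LOOKUPS ==
["H3","H5","H7","H5","H3","H5"]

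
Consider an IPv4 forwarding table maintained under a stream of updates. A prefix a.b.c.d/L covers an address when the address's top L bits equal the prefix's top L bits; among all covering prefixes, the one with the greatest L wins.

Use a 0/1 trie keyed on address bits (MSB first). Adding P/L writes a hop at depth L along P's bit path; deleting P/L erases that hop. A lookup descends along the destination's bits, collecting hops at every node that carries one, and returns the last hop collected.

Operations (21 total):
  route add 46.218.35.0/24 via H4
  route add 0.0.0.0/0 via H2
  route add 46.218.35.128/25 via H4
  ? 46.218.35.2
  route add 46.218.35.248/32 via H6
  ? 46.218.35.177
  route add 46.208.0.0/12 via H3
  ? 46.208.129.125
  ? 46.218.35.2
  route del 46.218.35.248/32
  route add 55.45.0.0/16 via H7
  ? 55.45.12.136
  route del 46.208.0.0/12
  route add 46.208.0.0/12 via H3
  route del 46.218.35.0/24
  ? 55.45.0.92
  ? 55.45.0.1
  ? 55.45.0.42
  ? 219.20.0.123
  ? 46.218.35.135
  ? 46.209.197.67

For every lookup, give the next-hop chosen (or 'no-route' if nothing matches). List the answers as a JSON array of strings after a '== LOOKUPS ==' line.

Process each operation:
  add 46.218.35.0/24 -> H4 at depth 24
  add 0.0.0.0/0 -> H2 at depth 0
  add 46.218.35.128/25 -> H4 at depth 25
  Q 46.218.35.2: descend 001011101101101000100011 ; hops seen [H2,H4] ; pick H4
  add 46.218.35.248/32 -> H6 at depth 32
  Q 46.218.35.177: descend 0010111011011010001000111 ; hops seen [H2,H4,H4] ; pick H4
  add 46.208.0.0/12 -> H3 at depth 12
  Q 46.208.129.125: descend 001011101101 ; hops seen [H2,H3] ; pick H3
  Q 46.218.35.2: descend 001011101101101000100011 ; hops seen [H2,H3,H4] ; pick H4
  del 46.218.35.248/32 (clear depth 32)
  add 55.45.0.0/16 -> H7 at depth 16
  Q 55.45.12.136: descend 0011011100101101 ; hops seen [H2,H7] ; pick H7
  del 46.208.0.0/12 (clear depth 12)
  add 46.208.0.0/12 -> H3 at depth 12
  del 46.218.35.0/24 (clear depth 24)
  Q 55.45.0.92: descend 0011011100101101 ; hops seen [H2,H7] ; pick H7
  Q 55.45.0.1: descend 0011011100101101 ; hops seen [H2,H7] ; pick H7
  Q 55.45.0.42: descend 0011011100101101 ; hops seen [H2,H7] ; pick H7
  Q 219.20.0.123: descend ε ; hops seen [H2] ; pick H2
  Q 46.218.35.135: descend 0010111011011010001000111 ; hops seen [H2,H3,H4] ; pick H4
  Q 46.209.197.67: descend 001011101101 ; hops seen [H2,H3] ; pick H3

== LOOKUPS ==
["H4","H4","H3","H4","H7","H7","H7","H7","H2","H4","H3"]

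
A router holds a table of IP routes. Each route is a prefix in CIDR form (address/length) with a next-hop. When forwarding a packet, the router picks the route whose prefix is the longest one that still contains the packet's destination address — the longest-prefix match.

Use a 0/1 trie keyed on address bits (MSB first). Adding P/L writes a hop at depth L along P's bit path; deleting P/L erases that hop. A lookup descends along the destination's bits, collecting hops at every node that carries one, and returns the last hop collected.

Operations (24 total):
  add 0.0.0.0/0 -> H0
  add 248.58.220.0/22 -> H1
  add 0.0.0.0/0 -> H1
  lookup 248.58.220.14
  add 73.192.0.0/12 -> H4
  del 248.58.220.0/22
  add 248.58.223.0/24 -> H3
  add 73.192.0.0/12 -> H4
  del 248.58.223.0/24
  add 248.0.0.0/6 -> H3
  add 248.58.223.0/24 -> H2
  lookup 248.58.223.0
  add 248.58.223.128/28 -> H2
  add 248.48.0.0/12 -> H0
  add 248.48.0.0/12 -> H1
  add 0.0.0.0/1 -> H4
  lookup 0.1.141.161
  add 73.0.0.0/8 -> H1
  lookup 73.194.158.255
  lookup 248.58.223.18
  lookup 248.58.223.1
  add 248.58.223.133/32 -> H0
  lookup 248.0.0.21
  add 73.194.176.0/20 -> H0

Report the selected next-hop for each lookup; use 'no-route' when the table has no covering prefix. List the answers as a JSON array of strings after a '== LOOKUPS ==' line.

Trace:
  add 0.0.0.0/0 -> H0 at depth 0
  add 248.58.220.0/22 -> H1 at depth 22
  add 0.0.0.0/0 -> H1 at depth 0
  lookup 248.58.220.14: bits 1111100000111010110111 walk d0:H1→d1:-→d2:-→d3:-→d4:-→d5:-→d6:-→d7:-→d8:-→d9:-→d10:-→d11:-→d12:-→d13:-→d14:-→d15:-→d16:-→d17:-→d18:-→d19:-→d20:-→d21:-→d22:H1 -> H1
  add 73.192.0.0/12 -> H4 at depth 12
  - 248.58.220.0/22 clear@22
  add 248.58.223.0/24 -> H3 at depth 24
  add 73.192.0.0/12 -> H4 at depth 12
  - 248.58.223.0/24 clear@24
  add 248.0.0.0/6 -> H3 at depth 6
  add 248.58.223.0/24 -> H2 at depth 24
  lookup 248.58.223.0: bits 111110000011101011011111 walk d0:H1→d1:-→d2:-→d3:-→d4:-→d5:-→d6:H3→d7:-→d8:-→d9:-→d10:-→d11:-→d12:-→d13:-→d14:-→d15:-→d16:-→d17:-→d18:-→d19:-→d20:-→d21:-→d22:-→d23:-→d24:H2 -> H2
  add 248.58.223.128/28 -> H2 at depth 28
  add 248.48.0.0/12 -> H0 at depth 12
  add 248.48.0.0/12 -> H1 at depth 12
  add 0.0.0.0/1 -> H4 at depth 1
  lookup 0.1.141.161: bits 0 walk d0:H1→d1:H4 -> H4
  add 73.0.0.0/8 -> H1 at depth 8
  lookup 73.194.158.255: bits 010010011100 walk d0:H1→d1:H4→d2:-→d3:-→d4:-→d5:-→d6:-→d7:-→d8:H1→d9:-→d10:-→d11:-→d12:H4 -> H4
  lookup 248.58.223.18: bits 111110000011101011011111 walk d0:H1→d1:-→d2:-→d3:-→d4:-→d5:-→d6:H3→d7:-→d8:-→d9:-→d10:-→d11:-→d12:H1→d13:-→d14:-→d15:-→d16:-→d17:-→d18:-→d19:-→d20:-→d21:-→d22:-→d23:-→d24:H2 -> H2
  lookup 248.58.223.1: bits 111110000011101011011111 walk d0:H1→d1:-→d2:-→d3:-→d4:-→d5:-→d6:H3→d7:-→d8:-→d9:-→d10:-→d11:-→d12:H1→d13:-→d14:-→d15:-→d16:-→d17:-→d18:-→d19:-→d20:-→d21:-→d22:-→d23:-→d24:H2 -> H2
  add 248.58.223.133/32 -> H0 at depth 32
  lookup 248.0.0.21: bits 1111100000 walk d0:H1→d1:-→d2:-→d3:-→d4:-→d5:-→d6:H3→d7:-→d8:-→d9:-→d10:- -> H3
  add 73.194.176.0/20 -> H0 at depth 20

== LOOKUPS ==
["H1","H2","H4","H4","H2","H2","H3"]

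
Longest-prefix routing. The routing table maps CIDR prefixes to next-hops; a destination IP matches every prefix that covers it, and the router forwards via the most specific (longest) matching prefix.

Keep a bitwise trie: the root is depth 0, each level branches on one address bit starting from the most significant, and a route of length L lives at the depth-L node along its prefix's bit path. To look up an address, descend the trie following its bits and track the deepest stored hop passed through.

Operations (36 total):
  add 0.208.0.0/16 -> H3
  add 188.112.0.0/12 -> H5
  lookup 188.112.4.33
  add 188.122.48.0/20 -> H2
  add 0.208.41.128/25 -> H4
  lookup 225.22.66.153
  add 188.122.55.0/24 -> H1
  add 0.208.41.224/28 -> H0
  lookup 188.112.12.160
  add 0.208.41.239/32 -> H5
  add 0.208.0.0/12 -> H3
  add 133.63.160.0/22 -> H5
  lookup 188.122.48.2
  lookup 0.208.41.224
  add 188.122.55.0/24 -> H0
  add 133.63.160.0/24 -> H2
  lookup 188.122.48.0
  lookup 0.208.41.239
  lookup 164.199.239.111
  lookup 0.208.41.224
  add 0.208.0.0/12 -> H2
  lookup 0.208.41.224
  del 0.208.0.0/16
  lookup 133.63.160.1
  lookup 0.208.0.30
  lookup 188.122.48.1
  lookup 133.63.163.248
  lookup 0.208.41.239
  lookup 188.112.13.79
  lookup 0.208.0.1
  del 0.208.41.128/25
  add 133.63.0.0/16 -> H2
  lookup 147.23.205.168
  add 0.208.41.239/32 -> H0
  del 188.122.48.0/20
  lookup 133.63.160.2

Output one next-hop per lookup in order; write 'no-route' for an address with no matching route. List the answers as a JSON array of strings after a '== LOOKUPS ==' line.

Trace:
  add 0.208.0.0/16 -> H3 at depth 16
  add 188.112.0.0/12 -> H5 at depth 12
  ? 188.112.4.33  path d0:-→d1:-→d2:-→d3:-→d4:-→d5:-→d6:-→d7:-→d8:-→d9:-→d10:-→d11:-→d12:H5  best=H5
  add 188.122.48.0/20 -> H2 at depth 20
  add 0.208.41.128/25 -> H4 at depth 25
  ? 225.22.66.153  path d0:-→d1:-  best=no-route
  add 188.122.55.0/24 -> H1 at depth 24
  add 0.208.41.224/28 -> H0 at depth 28
  ? 188.112.12.160  path d0:-→d1:-→d2:-→d3:-→d4:-→d5:-→d6:-→d7:-→d8:-→d9:-→d10:-→d11:-→d12:H5  best=H5
  add 0.208.41.239/32 -> H5 at depth 32
  add 0.208.0.0/12 -> H3 at depth 12
  add 133.63.160.0/22 -> H5 at depth 22
  ? 188.122.48.2  path d0:-→d1:-→d2:-→d3:-→d4:-→d5:-→d6:-→d7:-→d8:-→d9:-→d10:-→d11:-→d12:H5→d13:-→d14:-→d15:-→d16:-→d17:-→d18:-→d19:-→d20:H2→d21:-  best=H2
  ? 0.208.41.224  path d0:-→d1:-→d2:-→d3:-→d4:-→d5:-→d6:-→d7:-→d8:-→d9:-→d10:-→d11:-→d12:H3→d13:-→d14:-→d15:-→d16:H3→d17:-→d18:-→d19:-→d20:-→d21:-→d22:-→d23:-→d24:-→d25:H4→d26:-→d27:-→d28:H0  best=H0
  add 188.122.55.0/24 -> H0 at depth 24
  add 133.63.160.0/24 -> H2 at depth 24
  ? 188.122.48.0  path d0:-→d1:-→d2:-→d3:-→d4:-→d5:-→d6:-→d7:-→d8:-→d9:-→d10:-→d11:-→d12:H5→d13:-→d14:-→d15:-→d16:-→d17:-→d18:-→d19:-→d20:H2→d21:-  best=H2
  ? 0.208.41.239  path d0:-→d1:-→d2:-→d3:-→d4:-→d5:-→d6:-→d7:-→d8:-→d9:-→d10:-→d11:-→d12:H3→d13:-→d14:-→d15:-→d16:H3→d17:-→d18:-→d19:-→d20:-→d21:-→d22:-→d23:-→d24:-→d25:H4→d26:-→d27:-→d28:H0→d29:-→d30:-→d31:-→d32:H5  best=H5
  ? 164.199.239.111  path d0:-→d1:-→d2:-→d3:-  best=no-route
  ? 0.208.41.224  path d0:-→d1:-→d2:-→d3:-→d4:-→d5:-→d6:-→d7:-→d8:-→d9:-→d10:-→d11:-→d12:H3→d13:-→d14:-→d15:-→d16:H3→d17:-→d18:-→d19:-→d20:-→d21:-→d22:-→d23:-→d24:-→d25:H4→d26:-→d27:-→d28:H0  best=H0
  add 0.208.0.0/12 -> H2 at depth 12
  ? 0.208.41.224  path d0:-→d1:-→d2:-→d3:-→d4:-→d5:-→d6:-→d7:-→d8:-→d9:-→d10:-→d11:-→d12:H2→d13:-→d14:-→d15:-→d16:H3→d17:-→d18:-→d19:-→d20:-→d21:-→d22:-→d23:-→d24:-→d25:H4→d26:-→d27:-→d28:H0  best=H0
  del 0.208.0.0/16 (clear depth 16)
  ? 133.63.160.1  path d0:-→d1:-→d2:-→d3:-→d4:-→d5:-→d6:-→d7:-→d8:-→d9:-→d10:-→d11:-→d12:-→d13:-→d14:-→d15:-→d16:-→d17:-→d18:-→d19:-→d20:-→d21:-→d22:H5→d23:-→d24:H2  best=H2
  ? 0.208.0.30  path d0:-→d1:-→d2:-→d3:-→d4:-→d5:-→d6:-→d7:-→d8:-→d9:-→d10:-→d11:-→d12:H2→d13:-→d14:-→d15:-→d16:-→d17:-→d18:-  best=H2
  ? 188.122.48.1  path d0:-→d1:-→d2:-→d3:-→d4:-→d5:-→d6:-→d7:-→d8:-→d9:-→d10:-→d11:-→d12:H5→d13:-→d14:-→d15:-→d16:-→d17:-→d18:-→d19:-→d20:H2→d21:-  best=H2
  ? 133.63.163.248  path d0:-→d1:-→d2:-→d3:-→d4:-→d5:-→d6:-→d7:-→d8:-→d9:-→d10:-→d11:-→d12:-→d13:-→d14:-→d15:-→d16:-→d17:-→d18:-→d19:-→d20:-→d21:-→d22:H5  best=H5
  ? 0.208.41.239  path d0:-→d1:-→d2:-→d3:-→d4:-→d5:-→d6:-→d7:-→d8:-→d9:-→d10:-→d11:-→d12:H2→d13:-→d14:-→d15:-→d16:-→d17:-→d18:-→d19:-→d20:-→d21:-→d22:-→d23:-→d24:-→d25:H4→d26:-→d27:-→d28:H0→d29:-→d30:-→d31:-→d32:H5  best=H5
  ? 188.112.13.79  path d0:-→d1:-→d2:-→d3:-→d4:-→d5:-→d6:-→d7:-→d8:-→d9:-→d10:-→d11:-→d12:H5  best=H5
  ? 0.208.0.1  path d0:-→d1:-→d2:-→d3:-→d4:-→d5:-→d6:-→d7:-→d8:-→d9:-→d10:-→d11:-→d12:H2→d13:-→d14:-→d15:-→d16:-→d17:-→d18:-  best=H2
  del 0.208.41.128/25 (clear depth 25)
  add 133.63.0.0/16 -> H2 at depth 16
  ? 147.23.205.168  path d0:-→d1:-→d2:-→d3:-  best=no-route
  add 0.208.41.239/32 -> H0 at depth 32
  del 188.122.48.0/20 (clear depth 20)
  ? 133.63.160.2  path d0:-→d1:-→d2:-→d3:-→d4:-→d5:-→d6:-→d7:-→d8:-→d9:-→d10:-→d11:-→d12:-→d13:-→d14:-→d15:-→d16:H2→d17:-→d18:-→d19:-→d20:-→d21:-→d22:H5→d23:-→d24:H2  best=H2

== LOOKUPS ==
["H5","no-route","H5","H2","H0","H2","H5","no-route","H0","H0","H2","H2","H2","H5","H5","H5","H2","no-route","H2"]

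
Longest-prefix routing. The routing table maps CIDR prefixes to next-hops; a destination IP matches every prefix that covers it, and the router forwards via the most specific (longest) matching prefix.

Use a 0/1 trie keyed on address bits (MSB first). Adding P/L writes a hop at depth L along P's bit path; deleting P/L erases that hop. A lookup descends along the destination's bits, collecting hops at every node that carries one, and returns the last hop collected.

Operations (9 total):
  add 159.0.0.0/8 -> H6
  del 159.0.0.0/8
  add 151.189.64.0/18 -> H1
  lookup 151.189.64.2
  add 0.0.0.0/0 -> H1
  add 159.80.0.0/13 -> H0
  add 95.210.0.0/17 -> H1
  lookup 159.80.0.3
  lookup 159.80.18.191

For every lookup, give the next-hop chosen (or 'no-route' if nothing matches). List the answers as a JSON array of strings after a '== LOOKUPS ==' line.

Apply in order:
  + 159.0.0.0/8 (H6) depth=8
  - 159.0.0.0/8 clear@8
  + 151.189.64.0/18 (H1) depth=18
  ? 151.189.64.2  path d0:-→d1:-→d2:-→d3:-→d4:-→d5:-→d6:-→d7:-→d8:-→d9:-→d10:-→d11:-→d12:-→d13:-→d14:-→d15:-→d16:-→d17:-→d18:H1  best=H1
  + 0.0.0.0/0 (H1) depth=0
  + 159.80.0.0/13 (H0) depth=13
  + 95.210.0.0/17 (H1) depth=17
  ? 159.80.0.3  path d0:H1→d1:-→d2:-→d3:-→d4:-→d5:-→d6:-→d7:-→d8:-→d9:-→d10:-→d11:-→d12:-→d13:H0  best=H0
  ? 159.80.18.191  path d0:H1→d1:-→d2:-→d3:-→d4:-→d5:-→d6:-→d7:-→d8:-→d9:-→d10:-→d11:-→d12:-→d13:H0  best=H0

== LOOKUPS ==
["H1","H0","H0"]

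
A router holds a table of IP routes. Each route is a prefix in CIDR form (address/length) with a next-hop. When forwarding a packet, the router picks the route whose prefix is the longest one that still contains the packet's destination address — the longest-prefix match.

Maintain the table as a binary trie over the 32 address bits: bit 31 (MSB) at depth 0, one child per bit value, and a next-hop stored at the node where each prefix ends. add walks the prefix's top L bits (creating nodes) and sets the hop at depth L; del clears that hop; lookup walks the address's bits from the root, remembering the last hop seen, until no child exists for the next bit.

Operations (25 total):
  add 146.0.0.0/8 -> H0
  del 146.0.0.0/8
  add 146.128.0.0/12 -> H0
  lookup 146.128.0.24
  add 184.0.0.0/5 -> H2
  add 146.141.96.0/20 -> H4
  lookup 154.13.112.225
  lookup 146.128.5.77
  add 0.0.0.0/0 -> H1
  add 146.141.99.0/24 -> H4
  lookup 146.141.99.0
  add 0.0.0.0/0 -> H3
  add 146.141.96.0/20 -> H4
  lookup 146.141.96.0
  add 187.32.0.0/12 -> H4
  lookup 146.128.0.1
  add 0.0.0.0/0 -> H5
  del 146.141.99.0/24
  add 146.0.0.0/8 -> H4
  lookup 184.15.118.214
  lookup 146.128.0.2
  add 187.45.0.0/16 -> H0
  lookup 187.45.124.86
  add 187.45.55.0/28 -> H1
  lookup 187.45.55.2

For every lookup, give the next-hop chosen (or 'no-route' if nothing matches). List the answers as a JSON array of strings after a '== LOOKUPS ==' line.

Trace:
  add 146.0.0.0/8 -> H0 at depth 8
  del 146.0.0.0/8 (clear depth 8)
  add 146.128.0.0/12 -> H0 at depth 12
  lookup 146.128.0.24: bits 100100101000 walk d0:-→d1:-→d2:-→d3:-→d4:-→d5:-→d6:-→d7:-→d8:-→d9:-→d10:-→d11:-→d12:H0 -> H0
  add 184.0.0.0/5 -> H2 at depth 5
  add 146.141.96.0/20 -> H4 at depth 20
  lookup 154.13.112.225: bits 1001 walk d0:-→d1:-→d2:-→d3:-→d4:- -> no-route
  lookup 146.128.5.77: bits 100100101000 walk d0:-→d1:-→d2:-→d3:-→d4:-→d5:-→d6:-→d7:-→d8:-→d9:-→d10:-→d11:-→d12:H0 -> H0
  add 0.0.0.0/0 -> H1 at depth 0
  add 146.141.99.0/24 -> H4 at depth 24
  lookup 146.141.99.0: bits 100100101000110101100011 walk d0:H1→d1:-→d2:-→d3:-→d4:-→d5:-→d6:-→d7:-→d8:-→d9:-→d10:-→d11:-→d12:H0→d13:-→d14:-→d15:-→d16:-→d17:-→d18:-→d19:-→d20:H4→d21:-→d22:-→d23:-→d24:H4 -> H4
  add 0.0.0.0/0 -> H3 at depth 0
  add 146.141.96.0/20 -> H4 at depth 20
  lookup 146.141.96.0: bits 1001001010001101011000 walk d0:H3→d1:-→d2:-→d3:-→d4:-→d5:-→d6:-→d7:-→d8:-→d9:-→d10:-→d11:-→d12:H0→d13:-→d14:-→d15:-→d16:-→d17:-→d18:-→d19:-→d20:H4→d21:-→d22:- -> H4
  add 187.32.0.0/12 -> H4 at depth 12
  lookup 146.128.0.1: bits 100100101000 walk d0:H3→d1:-→d2:-→d3:-→d4:-→d5:-→d6:-→d7:-→d8:-→d9:-→d10:-→d11:-→d12:H0 -> H0
  add 0.0.0.0/0 -> H5 at depth 0
  del 146.141.99.0/24 (clear depth 24)
  add 146.0.0.0/8 -> H4 at depth 8
  lookup 184.15.118.214: bits 101110 walk d0:H5→d1:-→d2:-→d3:-→d4:-→d5:H2→d6:- -> H2
  lookup 146.128.0.2: bits 100100101000 walk d0:H5→d1:-→d2:-→d3:-→d4:-→d5:-→d6:-→d7:-→d8:H4→d9:-→d10:-→d11:-→d12:H0 -> H0
  add 187.45.0.0/16 -> H0 at depth 16
  lookup 187.45.124.86: bits 1011101100101101 walk d0:H5→d1:-→d2:-→d3:-→d4:-→d5:H2→d6:-→d7:-→d8:-→d9:-→d10:-→d11:-→d12:H4→d13:-→d14:-→d15:-→d16:H0 -> H0
  add 187.45.55.0/28 -> H1 at depth 28
  lookup 187.45.55.2: bits 1011101100101101001101110000 walk d0:H5→d1:-→d2:-→d3:-→d4:-→d5:H2→d6:-→d7:-→d8:-→d9:-→d10:-→d11:-→d12:H4→d13:-→d14:-→d15:-→d16:H0→d17:-→d18:-→d19:-→d20:-→d21:-→d22:-→d23:-→d24:-→d25:-→d26:-→d27:-→d28:H1 -> H1

== LOOKUPS ==
["H0","no-route","H0","H4","H4","H0","H2","H0","H0","H1"]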